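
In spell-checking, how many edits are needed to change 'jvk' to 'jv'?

Let D[i][j] be the edit distance between the first i characters of 'jvk' and the first j characters of 'jv', with D[i][0] = i, D[0][j] = j, and D[i][j] = D[i-1][j-1] if the characters match, else 1 + min(D[i-1][j], D[i][j-1], D[i-1][j-1]). Filling the table (rows: prefixes of 'jvk', columns: prefixes of 'jv'):
     ε  j  v
  ε  0  1  2
  j  1  0  1
  v  2  1  0
  k  3  2  1
The bottom-right entry gives D[3][2] = 1, so no sequence of fewer than 1 edit works. Backtracking through the table gives one optimal edit sequence (1 edit):
  jvk → jv (del k @3)
Edit distance = 1.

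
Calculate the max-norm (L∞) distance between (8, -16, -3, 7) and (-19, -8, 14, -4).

max(|x_i - y_i|) = max(|8 - (-19)|, |-16 - (-8)|, |-3 - 14|, |7 - (-4)|) = max(27, 8, 17, 11) = 27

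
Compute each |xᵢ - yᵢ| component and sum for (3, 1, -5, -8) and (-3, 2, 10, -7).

Σ|x_i - y_i| = |3 - (-3)| + |1 - 2| + |-5 - 10| + |-8 - (-7)| = 6 + 1 + 15 + 1 = 23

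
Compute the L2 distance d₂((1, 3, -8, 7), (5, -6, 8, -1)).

√(Σ(x_i - y_i)²) = √((1 - 5)² + (3 - (-6))² + (-8 - 8)² + (7 - (-1))²)
= √((-4)² + 9² + (-16)² + 8²) = √(16 + 81 + 256 + 64) = √417 ≈ 20.4206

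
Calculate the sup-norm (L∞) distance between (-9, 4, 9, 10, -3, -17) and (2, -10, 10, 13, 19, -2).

max(|x_i - y_i|) = max(|-9 - 2|, |4 - (-10)|, |9 - 10|, |10 - 13|, |-3 - 19|, |-17 - (-2)|) = max(11, 14, 1, 3, 22, 15) = 22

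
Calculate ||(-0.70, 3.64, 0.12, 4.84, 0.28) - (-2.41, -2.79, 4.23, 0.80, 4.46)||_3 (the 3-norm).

(Σ|x_i - y_i|^3)^(1/3) = (|-0.7 - (-2.41)|^3 + |3.64 - (-2.79)|^3 + |0.12 - 4.23|^3 + |4.84 - 0.8|^3 + |0.28 - 4.46|^3)^(1/3)
= (1.71^3 + 6.43^3 + 4.11^3 + 4.04^3 + 4.18^3)^(1/3) ≈ (5.0002 + 265.8477 + 69.4265 + 65.9393 + 73.0346)^(1/3) = (479.2483)^(1/3) ≈ 7.8256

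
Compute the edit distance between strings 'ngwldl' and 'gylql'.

Let D[i][j] be the edit distance between the first i characters of 'ngwldl' and the first j characters of 'gylql', with D[i][0] = i, D[0][j] = j, and D[i][j] = D[i-1][j-1] if the characters match, else 1 + min(D[i-1][j], D[i][j-1], D[i-1][j-1]). Filling the table (rows: prefixes of 'ngwldl', columns: prefixes of 'gylql'):
     ε  g  y  l  q  l
  ε  0  1  2  3  4  5
  n  1  1  2  3  4  5
  g  2  1  2  3  4  5
  w  3  2  2  3  4  5
  l  4  3  3  2  3  4
  d  5  4  4  3  3  4
  l  6  5  5  4  4  3
The bottom-right entry gives D[6][5] = 3, so no sequence of fewer than 3 edits works. Backtracking through the table gives one optimal edit sequence (3 edits):
  ngwldl → gwldl (del n @1)
  gwldl → gyldl (sub w→y @2)
  gyldl → gylql (sub d→q @4)
Edit distance = 3.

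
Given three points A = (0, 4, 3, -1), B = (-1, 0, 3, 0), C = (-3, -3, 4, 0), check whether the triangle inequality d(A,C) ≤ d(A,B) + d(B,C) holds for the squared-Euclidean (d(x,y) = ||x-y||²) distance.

d(A,B) = 1² + 4² + 0² + 1² = 18, d(B,C) = 2² + 3² + 1² + 0² = 14, d(A,C) = 3² + 7² + 1² + 1² = 60.
d(A,C) = 60 > 18 + 14 = 32. Triangle inequality is VIOLATED. (Squared-Euclidean is not a metric — this is a counterexample.)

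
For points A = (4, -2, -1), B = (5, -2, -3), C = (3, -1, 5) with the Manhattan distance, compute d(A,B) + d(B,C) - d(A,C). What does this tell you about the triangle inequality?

d(A,B) = 1 + 0 + 2 = 3, d(B,C) = 2 + 1 + 8 = 11, d(A,C) = 1 + 1 + 6 = 8.
d(A,B) + d(B,C) - d(A,C) = 3 + 11 - 8 = 14 - 8 = 6. This is ≥ 0, so the triangle inequality holds for these points.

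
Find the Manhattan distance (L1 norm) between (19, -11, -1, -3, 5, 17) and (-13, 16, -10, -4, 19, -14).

Σ|x_i - y_i| = |19 - (-13)| + |-11 - 16| + |-1 - (-10)| + |-3 - (-4)| + |5 - 19| + |17 - (-14)| = 32 + 27 + 9 + 1 + 14 + 31 = 114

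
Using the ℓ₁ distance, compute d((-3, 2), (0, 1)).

Σ|x_i - y_i| = |-3 - 0| + |2 - 1| = 3 + 1 = 4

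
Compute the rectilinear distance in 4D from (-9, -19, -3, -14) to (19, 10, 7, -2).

Σ|x_i - y_i| = |-9 - 19| + |-19 - 10| + |-3 - 7| + |-14 - (-2)| = 28 + 29 + 10 + 12 = 79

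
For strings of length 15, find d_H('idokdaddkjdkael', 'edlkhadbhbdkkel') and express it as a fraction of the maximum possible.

Differing positions: 1, 3, 5, 8, 9, 10, 13. Hamming distance = 7. The maximum possible Hamming distance for length-15 strings is 15, so d_H/15 = 7/15 ≈ 0.4667.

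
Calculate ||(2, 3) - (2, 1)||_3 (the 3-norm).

(Σ|x_i - y_i|^3)^(1/3) = (|2 - 2|^3 + |3 - 1|^3)^(1/3)
= (0^3 + 2^3)^(1/3) = (0 + 8)^(1/3) = (8)^(1/3) = 2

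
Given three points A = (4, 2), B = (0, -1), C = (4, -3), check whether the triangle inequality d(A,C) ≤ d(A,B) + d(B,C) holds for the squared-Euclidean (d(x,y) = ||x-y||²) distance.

d(A,B) = 4² + 3² = 25, d(B,C) = 4² + 2² = 20, d(A,C) = 0² + 5² = 25.
d(A,C) = 25 ≤ 25 + 20 = 45. Triangle inequality is satisfied.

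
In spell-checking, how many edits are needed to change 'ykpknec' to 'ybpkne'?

Let D[i][j] be the edit distance between the first i characters of 'ykpknec' and the first j characters of 'ybpkne', with D[i][0] = i, D[0][j] = j, and D[i][j] = D[i-1][j-1] if the characters match, else 1 + min(D[i-1][j], D[i][j-1], D[i-1][j-1]). Filling the table (rows: prefixes of 'ykpknec', columns: prefixes of 'ybpkne'):
     ε  y  b  p  k  n  e
  ε  0  1  2  3  4  5  6
  y  1  0  1  2  3  4  5
  k  2  1  1  2  2  3  4
  p  3  2  2  1  2  3  4
  k  4  3  3  2  1  2  3
  n  5  4  4  3  2  1  2
  e  6  5  5  4  3  2  1
  c  7  6  6  5  4  3  2
The bottom-right entry gives D[7][6] = 2, so no sequence of fewer than 2 edits works. Backtracking through the table gives one optimal edit sequence (2 edits):
  ykpknec → ybpknec (sub k→b @2)
  ybpknec → ybpkne (del c @7)
Edit distance = 2.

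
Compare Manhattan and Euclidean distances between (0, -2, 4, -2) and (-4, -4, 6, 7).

L1 = |0 - (-4)| + |-2 - (-4)| + |4 - 6| + |-2 - 7| = 4 + 2 + 2 + 9 = 17
L2 = √(4² + 2² + 2² + 9²) = √105 ≈ 10.247
L1 ≥ L2 always (equality iff movement is along one axis); L1 > L2 here.
Ratio L1/L2 = 17/√105 ≈ 1.659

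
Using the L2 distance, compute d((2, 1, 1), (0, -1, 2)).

(Σ|x_i - y_i|^2)^(1/2) = (|2 - 0|^2 + |1 - (-1)|^2 + |1 - 2|^2)^(1/2)
= (2^2 + 2^2 + 1^2)^(1/2) = (4 + 4 + 1)^(1/2) = (9)^(1/2) = 3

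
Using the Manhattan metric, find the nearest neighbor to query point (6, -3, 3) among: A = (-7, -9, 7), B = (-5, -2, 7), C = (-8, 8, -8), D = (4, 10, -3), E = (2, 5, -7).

Distances: d(A) = 23, d(B) = 16, d(C) = 36, d(D) = 21, d(E) = 22. Nearest: B = (-5, -2, 7) with distance 16.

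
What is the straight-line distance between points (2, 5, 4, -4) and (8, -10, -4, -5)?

√(Σ(x_i - y_i)²) = √((2 - 8)² + (5 - (-10))² + (4 - (-4))² + (-4 - (-5))²)
= √((-6)² + 15² + 8² + 1²) = √(36 + 225 + 64 + 1) = √326 ≈ 18.0555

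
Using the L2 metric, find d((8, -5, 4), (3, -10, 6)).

√(Σ(x_i - y_i)²) = √((8 - 3)² + (-5 - (-10))² + (4 - 6)²)
= √(5² + 5² + (-2)²) = √(25 + 25 + 4) = √54 ≈ 7.3485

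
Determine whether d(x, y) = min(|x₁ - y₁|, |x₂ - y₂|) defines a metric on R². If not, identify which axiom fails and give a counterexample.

No. d fails identity of indiscernibles: take x = (1, 0) and y = (1, 2). Then d(x,y) = min(|1 - 1|, |0 - 2|) = min(0, 2) = 0, yet x ≠ y.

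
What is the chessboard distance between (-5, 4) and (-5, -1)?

max(|x_i - y_i|) = max(|-5 - (-5)|, |4 - (-1)|) = max(0, 5) = 5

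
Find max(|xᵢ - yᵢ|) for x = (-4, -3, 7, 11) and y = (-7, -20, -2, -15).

max(|x_i - y_i|) = max(|-4 - (-7)|, |-3 - (-20)|, |7 - (-2)|, |11 - (-15)|) = max(3, 17, 9, 26) = 26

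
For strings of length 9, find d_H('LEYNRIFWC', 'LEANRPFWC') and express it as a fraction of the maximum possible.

Differing positions: 3, 6. Hamming distance = 2. The maximum possible Hamming distance for length-9 strings is 9, so d_H/9 = 2/9 ≈ 0.2222.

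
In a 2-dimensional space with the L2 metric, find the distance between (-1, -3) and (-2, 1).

(Σ|x_i - y_i|^2)^(1/2) = (|-1 - (-2)|^2 + |-3 - 1|^2)^(1/2)
= (1^2 + 4^2)^(1/2) = (1 + 16)^(1/2) = (17)^(1/2) ≈ 4.1231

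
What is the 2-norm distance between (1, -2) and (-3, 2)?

(Σ|x_i - y_i|^2)^(1/2) = (|1 - (-3)|^2 + |-2 - 2|^2)^(1/2)
= (4^2 + 4^2)^(1/2) = (16 + 16)^(1/2) = (32)^(1/2) ≈ 5.6569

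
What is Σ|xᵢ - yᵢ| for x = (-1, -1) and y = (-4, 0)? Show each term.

Σ|x_i - y_i| = |-1 - (-4)| + |-1 - 0| = 3 + 1 = 4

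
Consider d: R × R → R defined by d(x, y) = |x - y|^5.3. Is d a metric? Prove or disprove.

No. d(x,y) = |x-y|^5.3 fails the triangle inequality since p = 5.3 > 1. Counterexample: x = -3, y = 6, z = 8. d(x,z) = |-3 - 8|^5.3 = 11^5.3 ≈ 330659.6726, but d(x,y) + d(y,z) = 9^5.3 + 2^5.3 ≈ 114152.4666 + 39.3966 = 114191.8632. Since 330659.6726 > 114191.8632, the triangle inequality is violated.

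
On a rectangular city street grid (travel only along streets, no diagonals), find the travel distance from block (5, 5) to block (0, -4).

Σ|x_i - y_i| = |5 - 0| + |5 - (-4)| = 5 + 9 = 14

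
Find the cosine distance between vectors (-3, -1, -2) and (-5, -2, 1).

With u = (-3, -1, -2), v = (-5, -2, 1):
u·v = (-3)·(-5) + (-1)·(-2) + (-2)·1 = 15 + 2 + (-2) = 15.
|u| = √((-3)² + (-1)² + (-2)²) = √14, |v| = √((-5)² + (-2)² + 1²) = √30, so |u||v| = √(14·30) = √420.
cos θ = (u·v)/(|u||v|) = 15/√420 ≈ 0.7319
Cosine distance = 1 - cos θ ≈ 1 - 0.7319 = 0.2681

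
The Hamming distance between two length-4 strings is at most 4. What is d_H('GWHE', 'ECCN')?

Differing positions: 1, 2, 3, 4. Hamming distance = 4. The maximum possible Hamming distance for length-4 strings is 4, so d_H/4 = 4/4 = 1.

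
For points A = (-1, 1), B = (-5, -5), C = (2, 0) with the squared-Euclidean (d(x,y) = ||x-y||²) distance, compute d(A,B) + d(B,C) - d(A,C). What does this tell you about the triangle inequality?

d(A,B) = 4² + 6² = 52, d(B,C) = 7² + 5² = 74, d(A,C) = 3² + 1² = 10.
d(A,B) + d(B,C) - d(A,C) = 52 + 74 - 10 = 126 - 10 = 116. This is ≥ 0, so the triangle inequality holds for these points.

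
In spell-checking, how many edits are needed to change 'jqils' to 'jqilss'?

Let D[i][j] be the edit distance between the first i characters of 'jqils' and the first j characters of 'jqilss', with D[i][0] = i, D[0][j] = j, and D[i][j] = D[i-1][j-1] if the characters match, else 1 + min(D[i-1][j], D[i][j-1], D[i-1][j-1]). Filling the table (rows: prefixes of 'jqils', columns: prefixes of 'jqilss'):
     ε  j  q  i  l  s  s
  ε  0  1  2  3  4  5  6
  j  1  0  1  2  3  4  5
  q  2  1  0  1  2  3  4
  i  3  2  1  0  1  2  3
  l  4  3  2  1  0  1  2
  s  5  4  3  2  1  0  1
The bottom-right entry gives D[5][6] = 1, so no sequence of fewer than 1 edit works. Backtracking through the table gives one optimal edit sequence (1 edit):
  jqils → jqilss (ins s @5)
Edit distance = 1.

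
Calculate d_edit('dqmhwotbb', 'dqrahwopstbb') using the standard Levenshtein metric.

Let D[i][j] be the edit distance between the first i characters of 'dqmhwotbb' and the first j characters of 'dqrahwopstbb', with D[i][0] = i, D[0][j] = j, and D[i][j] = D[i-1][j-1] if the characters match, else 1 + min(D[i-1][j], D[i][j-1], D[i-1][j-1]). Filling the table (rows: prefixes of 'dqmhwotbb', columns: prefixes of 'dqrahwopstbb'):
     ε  d  q  r  a  h  w  o  p  s  t  b  b
  ε  0  1  2  3  4  5  6  7  8  9 10 11 12
  d  1  0  1  2  3  4  5  6  7  8  9 10 11
  q  2  1  0  1  2  3  4  5  6  7  8  9 10
  m  3  2  1  1  2  3  4  5  6  7  8  9 10
  h  4  3  2  2  2  2  3  4  5  6  7  8  9
  w  5  4  3  3  3  3  2  3  4  5  6  7  8
  o  6  5  4  4  4  4  3  2  3  4  5  6  7
  t  7  6  5  5  5  5  4  3  3  4  4  5  6
  b  8  7  6  6  6  6  5  4  4  4  5  4  5
  b  9  8  7  7  7  7  6  5  5  5  5  5  4
The bottom-right entry gives D[9][12] = 4, so no sequence of fewer than 4 edits works. Backtracking through the table gives one optimal edit sequence (4 edits):
  dqmhwotbb → dqrmhwotbb (ins r @3)
  dqrmhwotbb → dqrahwotbb (sub m→a @4)
  dqrahwotbb → dqrahwoptbb (ins p @8)
  dqrahwoptbb → dqrahwopstbb (ins s @9)
Edit distance = 4.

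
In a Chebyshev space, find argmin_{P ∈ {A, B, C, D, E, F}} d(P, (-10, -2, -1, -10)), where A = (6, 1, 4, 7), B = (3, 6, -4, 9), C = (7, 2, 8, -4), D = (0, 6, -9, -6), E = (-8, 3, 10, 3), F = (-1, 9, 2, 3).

Distances: d(A) = 17, d(B) = 19, d(C) = 17, d(D) = 10, d(E) = 13, d(F) = 13. Nearest: D = (0, 6, -9, -6) with distance 10.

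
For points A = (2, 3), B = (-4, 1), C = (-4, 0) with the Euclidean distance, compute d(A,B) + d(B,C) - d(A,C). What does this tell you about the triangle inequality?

d(A,B) = √(6² + 2²) = √40 ≈ 6.3246, d(B,C) = √(0² + 1²) = √1 = 1, d(A,C) = √(6² + 3²) = √45 ≈ 6.7082.
d(A,B) + d(B,C) - d(A,C) = 6.3246 + 1 - 6.7082 = 7.3246 - 6.7082 = 0.6164 (to 4 decimal places). This is ≥ 0, so the triangle inequality holds for these points.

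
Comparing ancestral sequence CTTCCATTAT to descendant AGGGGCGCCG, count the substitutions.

Differing positions: 1, 2, 3, 4, 5, 6, 7, 8, 9, 10. Hamming distance = 10.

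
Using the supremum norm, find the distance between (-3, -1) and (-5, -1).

max(|x_i - y_i|) = max(|-3 - (-5)|, |-1 - (-1)|) = max(2, 0) = 2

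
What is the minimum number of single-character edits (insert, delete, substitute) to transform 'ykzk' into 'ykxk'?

Let D[i][j] be the edit distance between the first i characters of 'ykzk' and the first j characters of 'ykxk', with D[i][0] = i, D[0][j] = j, and D[i][j] = D[i-1][j-1] if the characters match, else 1 + min(D[i-1][j], D[i][j-1], D[i-1][j-1]). Filling the table (rows: prefixes of 'ykzk', columns: prefixes of 'ykxk'):
     ε  y  k  x  k
  ε  0  1  2  3  4
  y  1  0  1  2  3
  k  2  1  0  1  2
  z  3  2  1  1  2
  k  4  3  2  2  1
The bottom-right entry gives D[4][4] = 1, so no sequence of fewer than 1 edit works. Backtracking through the table gives one optimal edit sequence (1 edit):
  ykzk → ykxk (sub z→x @3)
Edit distance = 1.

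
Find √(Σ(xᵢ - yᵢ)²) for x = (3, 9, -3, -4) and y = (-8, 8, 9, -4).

√(Σ(x_i - y_i)²) = √((3 - (-8))² + (9 - 8)² + (-3 - 9)² + (-4 - (-4))²)
= √(11² + 1² + (-12)² + 0²) = √(121 + 1 + 144 + 0) = √266 ≈ 16.3095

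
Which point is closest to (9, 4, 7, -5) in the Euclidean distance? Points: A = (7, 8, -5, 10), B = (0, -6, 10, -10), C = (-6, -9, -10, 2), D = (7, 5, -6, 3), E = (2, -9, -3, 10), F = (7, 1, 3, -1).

Distances: d(A) ≈ 19.7231, d(B) ≈ 14.6629, d(C) ≈ 27.0555, d(D) ≈ 15.4272, d(E) ≈ 23.3024, d(F) ≈ 6.7082. Nearest: F = (7, 1, 3, -1) with distance 6.7082.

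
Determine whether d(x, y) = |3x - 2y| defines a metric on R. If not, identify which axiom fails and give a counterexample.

No. d fails symmetry: d(8, 5) = |3·8 - 2·5| = |14| = 14, but d(5, 8) = |3·5 - 2·8| = |-1| = 1. Since 14 ≠ 1, d(x,y) ≠ d(y,x) in general.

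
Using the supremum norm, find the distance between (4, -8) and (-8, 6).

max(|x_i - y_i|) = max(|4 - (-8)|, |-8 - 6|) = max(12, 14) = 14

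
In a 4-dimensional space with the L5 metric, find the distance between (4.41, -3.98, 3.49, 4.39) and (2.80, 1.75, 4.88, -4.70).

(Σ|x_i - y_i|^5)^(1/5) = (|4.41 - 2.8|^5 + |-3.98 - 1.75|^5 + |3.49 - 4.88|^5 + |4.39 - (-4.7)|^5)^(1/5)
= (1.61^5 + 5.73^5 + 1.39^5 + 9.09^5)^(1/5) ≈ (10.8176 + 6176.9361 + 5.1889 + 62061.0924)^(1/5) = (68254.035)^(1/5) ≈ 9.2646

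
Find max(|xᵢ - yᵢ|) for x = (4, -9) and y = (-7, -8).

max(|x_i - y_i|) = max(|4 - (-7)|, |-9 - (-8)|) = max(11, 1) = 11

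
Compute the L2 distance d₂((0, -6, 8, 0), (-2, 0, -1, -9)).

√(Σ(x_i - y_i)²) = √((0 - (-2))² + (-6 - 0)² + (8 - (-1))² + (0 - (-9))²)
= √(2² + (-6)² + 9² + 9²) = √(4 + 36 + 81 + 81) = √202 ≈ 14.2127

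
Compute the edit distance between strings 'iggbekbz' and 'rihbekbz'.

Let D[i][j] be the edit distance between the first i characters of 'iggbekbz' and the first j characters of 'rihbekbz', with D[i][0] = i, D[0][j] = j, and D[i][j] = D[i-1][j-1] if the characters match, else 1 + min(D[i-1][j], D[i][j-1], D[i-1][j-1]). Filling the table (rows: prefixes of 'iggbekbz', columns: prefixes of 'rihbekbz'):
     ε  r  i  h  b  e  k  b  z
  ε  0  1  2  3  4  5  6  7  8
  i  1  1  1  2  3  4  5  6  7
  g  2  2  2  2  3  4  5  6  7
  g  3  3  3  3  3  4  5  6  7
  b  4  4  4  4  3  4  5  5  6
  e  5  5  5  5  4  3  4  5  6
  k  6  6  6  6  5  4  3  4  5
  b  7  7  7  7  6  5  4  3  4
  z  8  8  8  8  7  6  5  4  3
The bottom-right entry gives D[8][8] = 3, so no sequence of fewer than 3 edits works. Backtracking through the table gives one optimal edit sequence (3 edits):
  iggbekbz → rggbekbz (sub i→r @1)
  rggbekbz → rigbekbz (sub g→i @2)
  rigbekbz → rihbekbz (sub g→h @3)
Edit distance = 3.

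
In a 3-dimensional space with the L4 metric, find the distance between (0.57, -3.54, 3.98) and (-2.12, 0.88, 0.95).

(Σ|x_i - y_i|^4)^(1/4) = (|0.57 - (-2.12)|^4 + |-3.54 - 0.88|^4 + |3.98 - 0.95|^4)^(1/4)
= (2.69^4 + 4.42^4 + 3.03^4)^(1/4) ≈ (52.3611 + 381.6709 + 84.2889)^(1/4) = (518.3209)^(1/4) ≈ 4.7714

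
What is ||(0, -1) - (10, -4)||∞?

max(|x_i - y_i|) = max(|0 - 10|, |-1 - (-4)|) = max(10, 3) = 10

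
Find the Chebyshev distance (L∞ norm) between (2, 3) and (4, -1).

max(|x_i - y_i|) = max(|2 - 4|, |3 - (-1)|) = max(2, 4) = 4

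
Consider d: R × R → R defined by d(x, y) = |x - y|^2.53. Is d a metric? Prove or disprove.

No. d(x,y) = |x-y|^2.53 fails the triangle inequality since p = 2.53 > 1. Counterexample: x = 1, y = 9, z = 18. d(x,z) = |1 - 18|^2.53 = 17^2.53 ≈ 1297.2861, but d(x,y) + d(y,z) = 8^2.53 + 9^2.53 ≈ 192.6716 + 259.5575 = 452.2291. Since 1297.2861 > 452.2291, the triangle inequality is violated.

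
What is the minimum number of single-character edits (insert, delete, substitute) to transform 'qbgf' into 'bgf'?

Let D[i][j] be the edit distance between the first i characters of 'qbgf' and the first j characters of 'bgf', with D[i][0] = i, D[0][j] = j, and D[i][j] = D[i-1][j-1] if the characters match, else 1 + min(D[i-1][j], D[i][j-1], D[i-1][j-1]). Filling the table (rows: prefixes of 'qbgf', columns: prefixes of 'bgf'):
     ε  b  g  f
  ε  0  1  2  3
  q  1  1  2  3
  b  2  1  2  3
  g  3  2  1  2
  f  4  3  2  1
The bottom-right entry gives D[4][3] = 1, so no sequence of fewer than 1 edit works. Backtracking through the table gives one optimal edit sequence (1 edit):
  qbgf → bgf (del q @1)
Edit distance = 1.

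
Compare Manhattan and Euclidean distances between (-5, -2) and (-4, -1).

L1 = |-5 - (-4)| + |-2 - (-1)| = 1 + 1 = 2
L2 = √(1² + 1²) = √2 ≈ 1.4142
L1 ≥ L2 always (equality iff movement is along one axis); L1 > L2 here.
Ratio L1/L2 = 2/√2 ≈ 1.4142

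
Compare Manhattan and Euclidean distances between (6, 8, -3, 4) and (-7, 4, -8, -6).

L1 = |6 - (-7)| + |8 - 4| + |-3 - (-8)| + |4 - (-6)| = 13 + 4 + 5 + 10 = 32
L2 = √(13² + 4² + 5² + 10²) = √310 ≈ 17.6068
L1 ≥ L2 always (equality iff movement is along one axis); L1 > L2 here.
Ratio L1/L2 = 32/√310 ≈ 1.8175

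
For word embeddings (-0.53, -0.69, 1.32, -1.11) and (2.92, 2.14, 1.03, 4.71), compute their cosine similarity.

With u = (-0.53, -0.69, 1.32, -1.11), v = (2.92, 2.14, 1.03, 4.71):
u·v = (-0.53)·2.92 + (-0.69)·2.14 + 1.32·1.03 + (-1.11)·4.71 = (-1.5476) + (-1.4766) + 1.3596 + (-5.2281) = -6.8927.
|u| = √((-0.53)² + (-0.69)² + 1.32² + (-1.11)²) = √(0.2809 + 0.4761 + 1.7424 + 1.2321) = √3.7315, |v| = √(2.92² + 2.14² + 1.03² + 4.71²) = √(8.5264 + 4.5796 + 1.0609 + 22.1841) = √36.351.
cos θ = (u·v)/(|u||v|) = -6.8927/(√3.7315·√36.351) ≈ -0.5918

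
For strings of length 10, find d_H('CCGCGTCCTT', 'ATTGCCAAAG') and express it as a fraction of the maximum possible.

Differing positions: 1, 2, 3, 4, 5, 6, 7, 8, 9, 10. Hamming distance = 10. The maximum possible Hamming distance for length-10 strings is 10, so d_H/10 = 10/10 = 1.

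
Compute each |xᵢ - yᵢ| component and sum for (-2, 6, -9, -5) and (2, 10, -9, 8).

Σ|x_i - y_i| = |-2 - 2| + |6 - 10| + |-9 - (-9)| + |-5 - 8| = 4 + 4 + 0 + 13 = 21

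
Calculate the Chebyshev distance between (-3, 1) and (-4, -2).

max(|x_i - y_i|) = max(|-3 - (-4)|, |1 - (-2)|) = max(1, 3) = 3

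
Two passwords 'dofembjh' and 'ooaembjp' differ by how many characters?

Differing positions: 1, 3, 8. Hamming distance = 3.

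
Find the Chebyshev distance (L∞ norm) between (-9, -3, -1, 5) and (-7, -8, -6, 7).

max(|x_i - y_i|) = max(|-9 - (-7)|, |-3 - (-8)|, |-1 - (-6)|, |5 - 7|) = max(2, 5, 5, 2) = 5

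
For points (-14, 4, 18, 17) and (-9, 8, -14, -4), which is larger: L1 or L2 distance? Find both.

L1 = |-14 - (-9)| + |4 - 8| + |18 - (-14)| + |17 - (-4)| = 5 + 4 + 32 + 21 = 62
L2 = √(5² + 4² + 32² + 21²) = √1506 ≈ 38.8072
L1 ≥ L2 always (equality iff movement is along one axis); L1 > L2 here.
Ratio L1/L2 = 62/√1506 ≈ 1.5976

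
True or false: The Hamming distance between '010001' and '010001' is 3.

Differing positions: none. Hamming distance = 0, so the claim that d_H = 3 is false.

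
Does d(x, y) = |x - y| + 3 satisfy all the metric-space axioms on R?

No. d fails identity of indiscernibles (specifically d(x,x) = 0): d(-7, -7) = |-7 - (-7)| + 3 = 0 + 3 = 3 ≠ 0.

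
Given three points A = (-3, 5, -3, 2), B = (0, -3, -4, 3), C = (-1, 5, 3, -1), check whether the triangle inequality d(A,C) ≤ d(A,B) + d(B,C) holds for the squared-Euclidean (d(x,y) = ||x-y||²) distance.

d(A,B) = 3² + 8² + 1² + 1² = 75, d(B,C) = 1² + 8² + 7² + 4² = 130, d(A,C) = 2² + 0² + 6² + 3² = 49.
d(A,C) = 49 ≤ 75 + 130 = 205. Triangle inequality is satisfied.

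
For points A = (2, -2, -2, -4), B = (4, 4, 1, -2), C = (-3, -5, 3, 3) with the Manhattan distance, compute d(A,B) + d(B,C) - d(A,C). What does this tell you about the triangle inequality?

d(A,B) = 2 + 6 + 3 + 2 = 13, d(B,C) = 7 + 9 + 2 + 5 = 23, d(A,C) = 5 + 3 + 5 + 7 = 20.
d(A,B) + d(B,C) - d(A,C) = 13 + 23 - 20 = 36 - 20 = 16. This is ≥ 0, so the triangle inequality holds for these points.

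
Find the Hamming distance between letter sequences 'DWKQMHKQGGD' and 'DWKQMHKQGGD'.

Differing positions: none. Hamming distance = 0.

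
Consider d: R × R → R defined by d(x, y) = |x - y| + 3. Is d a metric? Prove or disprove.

No. d fails identity of indiscernibles (specifically d(x,x) = 0): d(4, 4) = |4 - 4| + 3 = 0 + 3 = 3 ≠ 0.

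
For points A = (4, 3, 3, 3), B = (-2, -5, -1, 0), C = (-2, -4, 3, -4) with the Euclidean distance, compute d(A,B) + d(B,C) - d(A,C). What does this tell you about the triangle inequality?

d(A,B) = √(6² + 8² + 4² + 3²) = √125 ≈ 11.1803, d(B,C) = √(0² + 1² + 4² + 4²) = √33 ≈ 5.7446, d(A,C) = √(6² + 7² + 0² + 7²) = √134 ≈ 11.5758.
d(A,B) + d(B,C) - d(A,C) = 11.1803 + 5.7446 - 11.5758 = 16.9249 - 11.5758 = 5.3491 (to 4 decimal places). This is ≥ 0, so the triangle inequality holds for these points.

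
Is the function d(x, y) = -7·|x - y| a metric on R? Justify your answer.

No. With c = -7 < 0, d fails non-negativity: d(7, 8) = -7·|7 - 8| = -7·1 = -7 < 0.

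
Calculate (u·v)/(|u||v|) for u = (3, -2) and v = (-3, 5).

With u = (3, -2), v = (-3, 5):
u·v = 3·(-3) + (-2)·5 = (-9) + (-10) = -19.
|u| = √(3² + (-2)²) = √13, |v| = √((-3)² + 5²) = √34, so |u||v| = √(13·34) = √442.
cos θ = (u·v)/(|u||v|) = -19/√442 ≈ -0.9037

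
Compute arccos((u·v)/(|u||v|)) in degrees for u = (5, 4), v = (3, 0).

With u = (5, 4), v = (3, 0):
u·v = 5·3 + 4·0 = 15 + 0 = 15.
|u| = √(5² + 4²) = √41, |v| = √(3² + 0²) = √9, so |u||v| = √(41·9) = √369.
cos θ = (u·v)/(|u||v|) = 15/√369 ≈ 0.780869
θ = arccos(0.780869) ≈ 38.66°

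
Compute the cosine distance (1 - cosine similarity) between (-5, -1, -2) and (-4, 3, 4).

With u = (-5, -1, -2), v = (-4, 3, 4):
u·v = (-5)·(-4) + (-1)·3 + (-2)·4 = 20 + (-3) + (-8) = 9.
|u| = √((-5)² + (-1)² + (-2)²) = √30, |v| = √((-4)² + 3² + 4²) = √41, so |u||v| = √(30·41) = √1230.
cos θ = (u·v)/(|u||v|) = 9/√1230 ≈ 0.2566
Cosine distance = 1 - cos θ ≈ 1 - 0.2566 = 0.7434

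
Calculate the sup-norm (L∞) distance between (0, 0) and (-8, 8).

max(|x_i - y_i|) = max(|0 - (-8)|, |0 - 8|) = max(8, 8) = 8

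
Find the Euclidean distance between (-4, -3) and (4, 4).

√(Σ(x_i - y_i)²) = √((-4 - 4)² + (-3 - 4)²)
= √((-8)² + (-7)²) = √(64 + 49) = √113 ≈ 10.6301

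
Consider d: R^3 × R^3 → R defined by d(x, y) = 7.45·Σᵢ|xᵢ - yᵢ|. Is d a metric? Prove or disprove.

Yes. The L1 (Manhattan) norm induces a metric on R^3, and multiplying a metric by a positive constant 7.45 > 0 preserves all four axioms: non-negativity (7.45·||x-y|| ≥ 0), identity (7.45·||x-y|| = 0 ⟺ ||x-y|| = 0 ⟺ x = y), symmetry (||x-y|| = ||y-x||), and the triangle inequality (7.45·||x-z|| ≤ 7.45·||x-y|| + 7.45·||y-z||). So d is a metric.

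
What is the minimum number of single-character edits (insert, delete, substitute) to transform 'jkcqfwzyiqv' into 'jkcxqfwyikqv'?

Let D[i][j] be the edit distance between the first i characters of 'jkcqfwzyiqv' and the first j characters of 'jkcxqfwyikqv', with D[i][0] = i, D[0][j] = j, and D[i][j] = D[i-1][j-1] if the characters match, else 1 + min(D[i-1][j], D[i][j-1], D[i-1][j-1]). Filling the table (rows: prefixes of 'jkcqfwzyiqv', columns: prefixes of 'jkcxqfwyikqv'):
     ε  j  k  c  x  q  f  w  y  i  k  q  v
  ε  0  1  2  3  4  5  6  7  8  9 10 11 12
  j  1  0  1  2  3  4  5  6  7  8  9 10 11
  k  2  1  0  1  2  3  4  5  6  7  8  9 10
  c  3  2  1  0  1  2  3  4  5  6  7  8  9
  q  4  3  2  1  1  1  2  3  4  5  6  7  8
  f  5  4  3  2  2  2  1  2  3  4  5  6  7
  w  6  5  4  3  3  3  2  1  2  3  4  5  6
  z  7  6  5  4  4  4  3  2  2  3  4  5  6
  y  8  7  6  5  5  5  4  3  2  3  4  5  6
  i  9  8  7  6  6  6  5  4  3  2  3  4  5
  q 10  9  8  7  7  6  6  5  4  3  3  3  4
  v 11 10  9  8  8  7  7  6  5  4  4  4  3
The bottom-right entry gives D[11][12] = 3, so no sequence of fewer than 3 edits works. Backtracking through the table gives one optimal edit sequence (3 edits):
  jkcqfwzyiqv → jkcxqfwzyiqv (ins x @4)
  jkcxqfwzyiqv → jkcxqfwyiqv (del z @8)
  jkcxqfwyiqv → jkcxqfwyikqv (ins k @10)
Edit distance = 3.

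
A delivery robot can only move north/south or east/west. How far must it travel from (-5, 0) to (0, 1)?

Σ|x_i - y_i| = |-5 - 0| + |0 - 1| = 5 + 1 = 6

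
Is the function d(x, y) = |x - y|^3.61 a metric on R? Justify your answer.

No. d(x,y) = |x-y|^3.61 fails the triangle inequality since p = 3.61 > 1. Counterexample: x = 4, y = 16, z = 25. d(x,z) = |4 - 25|^3.61 = 21^3.61 ≈ 59321.4358, but d(x,y) + d(y,z) = 12^3.61 + 9^3.61 ≈ 7867.6367 + 2784.9375 = 10652.5742. Since 59321.4358 > 10652.5742, the triangle inequality is violated.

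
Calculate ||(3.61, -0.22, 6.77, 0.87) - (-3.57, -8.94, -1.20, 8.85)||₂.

√(Σ(x_i - y_i)²) = √((3.61 - (-3.57))² + (-0.22 - (-8.94))² + (6.77 - (-1.2))² + (0.87 - 8.85)²)
= √(7.18² + 8.72² + 7.97² + (-7.98)²) = √(51.5524 + 76.0384 + 63.5209 + 63.6804) = √254.7921 ≈ 15.9622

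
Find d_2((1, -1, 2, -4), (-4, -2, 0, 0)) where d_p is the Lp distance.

(Σ|x_i - y_i|^2)^(1/2) = (|1 - (-4)|^2 + |-1 - (-2)|^2 + |2 - 0|^2 + |-4 - 0|^2)^(1/2)
= (5^2 + 1^2 + 2^2 + 4^2)^(1/2) = (25 + 1 + 4 + 16)^(1/2) = (46)^(1/2) ≈ 6.7823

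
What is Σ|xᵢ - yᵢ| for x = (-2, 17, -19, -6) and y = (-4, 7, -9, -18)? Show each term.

Σ|x_i - y_i| = |-2 - (-4)| + |17 - 7| + |-19 - (-9)| + |-6 - (-18)| = 2 + 10 + 10 + 12 = 34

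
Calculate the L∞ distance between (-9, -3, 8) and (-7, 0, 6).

max(|x_i - y_i|) = max(|-9 - (-7)|, |-3 - 0|, |8 - 6|) = max(2, 3, 2) = 3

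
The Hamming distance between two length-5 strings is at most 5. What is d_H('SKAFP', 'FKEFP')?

Differing positions: 1, 3. Hamming distance = 2. The maximum possible Hamming distance for length-5 strings is 5, so d_H/5 = 2/5 = 0.4.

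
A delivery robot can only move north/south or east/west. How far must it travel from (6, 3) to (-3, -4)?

Σ|x_i - y_i| = |6 - (-3)| + |3 - (-4)| = 9 + 7 = 16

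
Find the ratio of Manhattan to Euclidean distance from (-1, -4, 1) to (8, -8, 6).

L1 = |-1 - 8| + |-4 - (-8)| + |1 - 6| = 9 + 4 + 5 = 18
L2 = √(9² + 4² + 5²) = √122 ≈ 11.0454
L1 ≥ L2 always (equality iff movement is along one axis); L1 > L2 here.
Ratio L1/L2 = 18/√122 ≈ 1.6296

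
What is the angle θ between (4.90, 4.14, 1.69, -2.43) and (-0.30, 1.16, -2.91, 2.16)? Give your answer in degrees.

With u = (4.90, 4.14, 1.69, -2.43), v = (-0.30, 1.16, -2.91, 2.16):
u·v = 4.9·(-0.3) + 4.14·1.16 + 1.69·(-2.91) + (-2.43)·2.16 = (-1.47) + 4.8024 + (-4.9179) + (-5.2488) = -6.8343.
|u| = √(4.9² + 4.14² + 1.69² + (-2.43)²) = √(24.01 + 17.1396 + 2.8561 + 5.9049) = √49.9106, |v| = √((-0.3)² + 1.16² + (-2.91)² + 2.16²) = √(0.09 + 1.3456 + 8.4681 + 4.6656) = √14.5693.
cos θ = (u·v)/(|u||v|) = -6.8343/(√49.9106·√14.5693) ≈ -0.253442
θ = arccos(-0.253442) ≈ 104.68°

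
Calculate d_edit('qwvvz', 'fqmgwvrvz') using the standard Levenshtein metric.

Let D[i][j] be the edit distance between the first i characters of 'qwvvz' and the first j characters of 'fqmgwvrvz', with D[i][0] = i, D[0][j] = j, and D[i][j] = D[i-1][j-1] if the characters match, else 1 + min(D[i-1][j], D[i][j-1], D[i-1][j-1]). Filling the table (rows: prefixes of 'qwvvz', columns: prefixes of 'fqmgwvrvz'):
     ε  f  q  m  g  w  v  r  v  z
  ε  0  1  2  3  4  5  6  7  8  9
  q  1  1  1  2  3  4  5  6  7  8
  w  2  2  2  2  3  3  4  5  6  7
  v  3  3  3  3  3  4  3  4  5  6
  v  4  4  4  4  4  4  4  4  4  5
  z  5  5  5  5  5  5  5  5  5  4
The bottom-right entry gives D[5][9] = 4, so no sequence of fewer than 4 edits works. Backtracking through the table gives one optimal edit sequence (4 edits):
  qwvvz → fqwvvz (ins f @1)
  fqwvvz → fqmwvvz (ins m @3)
  fqmwvvz → fqmgwvvz (ins g @4)
  fqmgwvvz → fqmgwvrvz (ins r @7)
Edit distance = 4.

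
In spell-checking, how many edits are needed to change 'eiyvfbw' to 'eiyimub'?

Let D[i][j] be the edit distance between the first i characters of 'eiyvfbw' and the first j characters of 'eiyimub', with D[i][0] = i, D[0][j] = j, and D[i][j] = D[i-1][j-1] if the characters match, else 1 + min(D[i-1][j], D[i][j-1], D[i-1][j-1]). Filling the table (rows: prefixes of 'eiyvfbw', columns: prefixes of 'eiyimub'):
     ε  e  i  y  i  m  u  b
  ε  0  1  2  3  4  5  6  7
  e  1  0  1  2  3  4  5  6
  i  2  1  0  1  2  3  4  5
  y  3  2  1  0  1  2  3  4
  v  4  3  2  1  1  2  3  4
  f  5  4  3  2  2  2  3  4
  b  6  5  4  3  3  3  3  3
  w  7  6  5  4  4  4  4  4
The bottom-right entry gives D[7][7] = 4, so no sequence of fewer than 4 edits works. Backtracking through the table gives one optimal edit sequence (4 edits):
  eiyvfbw → eiyifbw (sub v→i @4)
  eiyifbw → eiyimbw (sub f→m @5)
  eiyimbw → eiyimuw (sub b→u @6)
  eiyimuw → eiyimub (sub w→b @7)
Edit distance = 4.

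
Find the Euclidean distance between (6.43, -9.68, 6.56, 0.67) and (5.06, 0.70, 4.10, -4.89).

√(Σ(x_i - y_i)²) = √((6.43 - 5.06)² + (-9.68 - 0.7)² + (6.56 - 4.1)² + (0.67 - (-4.89))²)
= √(1.37² + (-10.38)² + 2.46² + 5.56²) = √(1.8769 + 107.7444 + 6.0516 + 30.9136) = √146.5865 ≈ 12.1073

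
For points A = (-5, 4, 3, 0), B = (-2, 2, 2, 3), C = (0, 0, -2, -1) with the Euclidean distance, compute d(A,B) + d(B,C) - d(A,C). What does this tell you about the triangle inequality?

d(A,B) = √(3² + 2² + 1² + 3²) = √23 ≈ 4.7958, d(B,C) = √(2² + 2² + 4² + 4²) = √40 ≈ 6.3246, d(A,C) = √(5² + 4² + 5² + 1²) = √67 ≈ 8.1854.
d(A,B) + d(B,C) - d(A,C) = 4.7958 + 6.3246 - 8.1854 = 11.1204 - 8.1854 = 2.935 (to 4 decimal places). This is ≥ 0, so the triangle inequality holds for these points.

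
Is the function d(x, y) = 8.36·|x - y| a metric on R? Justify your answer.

Yes. Since |x - y| is a metric on R and 8.36 > 0, the positive scalar multiple 8.36·|x - y| is also a metric: scaling by a positive constant preserves non-negativity, identity (d=0 ⟺ |x-y|=0 ⟺ x=y), symmetry, and the triangle inequality.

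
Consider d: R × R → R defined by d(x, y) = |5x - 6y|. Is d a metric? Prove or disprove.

No. d fails symmetry: d(6, 5) = |5·6 - 6·5| = |0| = 0, but d(5, 6) = |5·5 - 6·6| = |-11| = 11. Since 0 ≠ 11, d(x,y) ≠ d(y,x) in general.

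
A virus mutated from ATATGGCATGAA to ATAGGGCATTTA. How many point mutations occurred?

Differing positions: 4, 10, 11. Hamming distance = 3.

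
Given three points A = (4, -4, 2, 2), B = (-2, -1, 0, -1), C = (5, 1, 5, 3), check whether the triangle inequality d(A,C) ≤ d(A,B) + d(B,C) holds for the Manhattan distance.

d(A,B) = 6 + 3 + 2 + 3 = 14, d(B,C) = 7 + 2 + 5 + 4 = 18, d(A,C) = 1 + 5 + 3 + 1 = 10.
d(A,C) = 10 ≤ 14 + 18 = 32. Triangle inequality is satisfied.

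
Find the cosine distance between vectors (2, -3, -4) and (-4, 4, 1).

With u = (2, -3, -4), v = (-4, 4, 1):
u·v = 2·(-4) + (-3)·4 + (-4)·1 = (-8) + (-12) + (-4) = -24.
|u| = √(2² + (-3)² + (-4)²) = √29, |v| = √((-4)² + 4² + 1²) = √33, so |u||v| = √(29·33) = √957.
cos θ = (u·v)/(|u||v|) = -24/√957 ≈ -0.7758
Cosine distance = 1 - cos θ ≈ 1 - (-0.7758) = 1.7758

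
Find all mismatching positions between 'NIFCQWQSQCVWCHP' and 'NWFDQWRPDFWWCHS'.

Differing positions: 2, 4, 7, 8, 9, 10, 11, 15. Hamming distance = 8.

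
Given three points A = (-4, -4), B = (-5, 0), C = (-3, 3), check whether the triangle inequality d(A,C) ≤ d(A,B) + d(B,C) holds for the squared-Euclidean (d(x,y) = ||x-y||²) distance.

d(A,B) = 1² + 4² = 17, d(B,C) = 2² + 3² = 13, d(A,C) = 1² + 7² = 50.
d(A,C) = 50 > 17 + 13 = 30. Triangle inequality is VIOLATED. (Squared-Euclidean is not a metric — this is a counterexample.)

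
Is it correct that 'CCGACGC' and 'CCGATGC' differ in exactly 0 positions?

Differing positions: 5. Hamming distance = 1, so the claim that d_H = 0 is false.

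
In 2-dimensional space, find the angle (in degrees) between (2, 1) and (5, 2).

With u = (2, 1), v = (5, 2):
u·v = 2·5 + 1·2 = 10 + 2 = 12.
|u| = √(2² + 1²) = √5, |v| = √(5² + 2²) = √29, so |u||v| = √(5·29) = √145.
cos θ = (u·v)/(|u||v|) = 12/√145 ≈ 0.996546
θ = arccos(0.996546) ≈ 4.76°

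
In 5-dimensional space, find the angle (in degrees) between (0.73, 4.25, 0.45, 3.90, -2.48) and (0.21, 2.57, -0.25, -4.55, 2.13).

With u = (0.73, 4.25, 0.45, 3.90, -2.48), v = (0.21, 2.57, -0.25, -4.55, 2.13):
u·v = 0.73·0.21 + 4.25·2.57 + 0.45·(-0.25) + 3.9·(-4.55) + (-2.48)·2.13 = 0.1533 + 10.9225 + (-0.1125) + (-17.745) + (-5.2824) = -12.0641.
|u| = √(0.73² + 4.25² + 0.45² + 3.9² + (-2.48)²) = √(0.5329 + 18.0625 + 0.2025 + 15.21 + 6.1504) = √40.1583, |v| = √(0.21² + 2.57² + (-0.25)² + (-4.55)² + 2.13²) = √(0.0441 + 6.6049 + 0.0625 + 20.7025 + 4.5369) = √31.9509.
cos θ = (u·v)/(|u||v|) = -12.0641/(√40.1583·√31.9509) ≈ -0.336795
θ = arccos(-0.336795) ≈ 109.68°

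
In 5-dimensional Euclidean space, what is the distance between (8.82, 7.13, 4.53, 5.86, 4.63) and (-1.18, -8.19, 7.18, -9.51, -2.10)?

√(Σ(x_i - y_i)²) = √((8.82 - (-1.18))² + (7.13 - (-8.19))² + (4.53 - 7.18)² + (5.86 - (-9.51))² + (4.63 - (-2.1))²)
= √(10² + 15.32² + (-2.65)² + 15.37² + 6.73²) = √(100 + 234.7024 + 7.0225 + 236.2369 + 45.2929) = √623.2547 ≈ 24.9651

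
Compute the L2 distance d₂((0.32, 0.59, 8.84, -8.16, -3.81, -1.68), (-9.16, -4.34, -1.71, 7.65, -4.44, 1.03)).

√(Σ(x_i - y_i)²) = √((0.32 - (-9.16))² + (0.59 - (-4.34))² + (8.84 - (-1.71))² + (-8.16 - 7.65)² + (-3.81 - (-4.44))² + (-1.68 - 1.03)²)
= √(9.48² + 4.93² + 10.55² + (-15.81)² + 0.63² + (-2.71)²) = √(89.8704 + 24.3049 + 111.3025 + 249.9561 + 0.3969 + 7.3441) = √483.1749 ≈ 21.9812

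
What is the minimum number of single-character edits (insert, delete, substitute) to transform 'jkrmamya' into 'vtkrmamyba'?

Let D[i][j] be the edit distance between the first i characters of 'jkrmamya' and the first j characters of 'vtkrmamyba', with D[i][0] = i, D[0][j] = j, and D[i][j] = D[i-1][j-1] if the characters match, else 1 + min(D[i-1][j], D[i][j-1], D[i-1][j-1]). Filling the table (rows: prefixes of 'jkrmamya', columns: prefixes of 'vtkrmamyba'):
     ε  v  t  k  r  m  a  m  y  b  a
  ε  0  1  2  3  4  5  6  7  8  9 10
  j  1  1  2  3  4  5  6  7  8  9 10
  k  2  2  2  2  3  4  5  6  7  8  9
  r  3  3  3  3  2  3  4  5  6  7  8
  m  4  4  4  4  3  2  3  4  5  6  7
  a  5  5  5  5  4  3  2  3  4  5  6
  m  6  6  6  6  5  4  3  2  3  4  5
  y  7  7  7  7  6  5  4  3  2  3  4
  a  8  8  8  8  7  6  5  4  3  3  3
The bottom-right entry gives D[8][10] = 3, so no sequence of fewer than 3 edits works. Backtracking through the table gives one optimal edit sequence (3 edits):
  jkrmamya → vjkrmamya (ins v @1)
  vjkrmamya → vtkrmamya (sub j→t @2)
  vtkrmamya → vtkrmamyba (ins b @9)
Edit distance = 3.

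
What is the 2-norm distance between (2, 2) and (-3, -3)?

(Σ|x_i - y_i|^2)^(1/2) = (|2 - (-3)|^2 + |2 - (-3)|^2)^(1/2)
= (5^2 + 5^2)^(1/2) = (25 + 25)^(1/2) = (50)^(1/2) ≈ 7.0711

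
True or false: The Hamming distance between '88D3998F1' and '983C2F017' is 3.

Differing positions: 1, 3, 4, 5, 6, 7, 8, 9. Hamming distance = 8, so the claim that d_H = 3 is false.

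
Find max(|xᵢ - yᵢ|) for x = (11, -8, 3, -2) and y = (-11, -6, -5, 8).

max(|x_i - y_i|) = max(|11 - (-11)|, |-8 - (-6)|, |3 - (-5)|, |-2 - 8|) = max(22, 2, 8, 10) = 22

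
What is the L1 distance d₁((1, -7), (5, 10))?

Σ|x_i - y_i| = |1 - 5| + |-7 - 10| = 4 + 17 = 21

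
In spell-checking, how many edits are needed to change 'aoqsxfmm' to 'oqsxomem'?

Let D[i][j] be the edit distance between the first i characters of 'aoqsxfmm' and the first j characters of 'oqsxomem', with D[i][0] = i, D[0][j] = j, and D[i][j] = D[i-1][j-1] if the characters match, else 1 + min(D[i-1][j], D[i][j-1], D[i-1][j-1]). Filling the table (rows: prefixes of 'aoqsxfmm', columns: prefixes of 'oqsxomem'):
     ε  o  q  s  x  o  m  e  m
  ε  0  1  2  3  4  5  6  7  8
  a  1  1  2  3  4  5  6  7  8
  o  2  1  2  3  4  4  5  6  7
  q  3  2  1  2  3  4  5  6  7
  s  4  3  2  1  2  3  4  5  6
  x  5  4  3  2  1  2  3  4  5
  f  6  5  4  3  2  2  3  4  5
  m  7  6  5  4  3  3  2  3  4
  m  8  7  6  5  4  4  3  3  3
The bottom-right entry gives D[8][8] = 3, so no sequence of fewer than 3 edits works. Backtracking through the table gives one optimal edit sequence (3 edits):
  aoqsxfmm → oqsxfmm (del a @1)
  oqsxfmm → oqsxomm (sub f→o @5)
  oqsxomm → oqsxomem (ins e @7)
Edit distance = 3.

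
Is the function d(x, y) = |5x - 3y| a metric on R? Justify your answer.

No. d fails symmetry: d(1, 3) = |5·1 - 3·3| = |-4| = 4, but d(3, 1) = |5·3 - 3·1| = |12| = 12. Since 4 ≠ 12, d(x,y) ≠ d(y,x) in general.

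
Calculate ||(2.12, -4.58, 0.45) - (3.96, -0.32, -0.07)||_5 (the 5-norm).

(Σ|x_i - y_i|^5)^(1/5) = (|2.12 - 3.96|^5 + |-4.58 - (-0.32)|^5 + |0.45 - (-0.07)|^5)^(1/5)
= (1.84^5 + 4.26^5 + 0.52^5)^(1/5) ≈ (21.0906 + 1402.9687 + 0.038)^(1/5) = (1424.0973)^(1/5) ≈ 4.2728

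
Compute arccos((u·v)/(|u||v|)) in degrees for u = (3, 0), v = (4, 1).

With u = (3, 0), v = (4, 1):
u·v = 3·4 + 0·1 = 12 + 0 = 12.
|u| = √(3² + 0²) = √9, |v| = √(4² + 1²) = √17, so |u||v| = √(9·17) = √153.
cos θ = (u·v)/(|u||v|) = 12/√153 ≈ 0.970143
θ = arccos(0.970143) ≈ 14.04°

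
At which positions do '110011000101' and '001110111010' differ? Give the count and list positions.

Differing positions: 1, 2, 3, 4, 6, 7, 8, 9, 10, 11, 12. Hamming distance = 11.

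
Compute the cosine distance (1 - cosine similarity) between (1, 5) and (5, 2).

With u = (1, 5), v = (5, 2):
u·v = 1·5 + 5·2 = 5 + 10 = 15.
|u| = √(1² + 5²) = √26, |v| = √(5² + 2²) = √29, so |u||v| = √(26·29) = √754.
cos θ = (u·v)/(|u||v|) = 15/√754 ≈ 0.5463
Cosine distance = 1 - cos θ ≈ 1 - 0.5463 = 0.4537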